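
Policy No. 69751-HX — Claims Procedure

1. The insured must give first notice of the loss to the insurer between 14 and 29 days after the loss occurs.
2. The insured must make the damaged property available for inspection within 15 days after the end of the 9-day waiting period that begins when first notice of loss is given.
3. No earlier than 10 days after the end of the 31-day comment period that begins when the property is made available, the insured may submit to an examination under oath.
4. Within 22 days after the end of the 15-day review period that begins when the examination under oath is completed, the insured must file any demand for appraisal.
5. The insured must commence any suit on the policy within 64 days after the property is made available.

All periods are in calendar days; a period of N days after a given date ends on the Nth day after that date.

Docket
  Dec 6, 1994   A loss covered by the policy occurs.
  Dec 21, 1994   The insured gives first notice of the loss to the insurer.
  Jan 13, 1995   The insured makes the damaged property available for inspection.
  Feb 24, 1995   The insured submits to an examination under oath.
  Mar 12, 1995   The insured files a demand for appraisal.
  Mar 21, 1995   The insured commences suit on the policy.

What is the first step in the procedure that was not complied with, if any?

(1) the permitted window runs from Dec 6, 1994 + 14 = Dec 20, 1994 to Dec 6, 1994 + 29 = Jan 4, 1995; done Dec 21, 1994, which is between those dates.
(2) due by Dec 30, 1994 + 15 days = Jan 14, 1995; done Jan 13, 1995 — timely.
(3) permitted from Feb 13, 1995 + 10 days = Feb 23, 1995 onward; done Feb 24, 1995, after the minimum wait.
(4) due by Mar 11, 1995 + 22 days = Apr 2, 1995; done Mar 12, 1995 — timely.
(5) due by Jan 13, 1995 + 64 days = Mar 18, 1995; Mar 21, 1995 misses that deadline by 3 days.
That is the first point of non-compliance.

Step 5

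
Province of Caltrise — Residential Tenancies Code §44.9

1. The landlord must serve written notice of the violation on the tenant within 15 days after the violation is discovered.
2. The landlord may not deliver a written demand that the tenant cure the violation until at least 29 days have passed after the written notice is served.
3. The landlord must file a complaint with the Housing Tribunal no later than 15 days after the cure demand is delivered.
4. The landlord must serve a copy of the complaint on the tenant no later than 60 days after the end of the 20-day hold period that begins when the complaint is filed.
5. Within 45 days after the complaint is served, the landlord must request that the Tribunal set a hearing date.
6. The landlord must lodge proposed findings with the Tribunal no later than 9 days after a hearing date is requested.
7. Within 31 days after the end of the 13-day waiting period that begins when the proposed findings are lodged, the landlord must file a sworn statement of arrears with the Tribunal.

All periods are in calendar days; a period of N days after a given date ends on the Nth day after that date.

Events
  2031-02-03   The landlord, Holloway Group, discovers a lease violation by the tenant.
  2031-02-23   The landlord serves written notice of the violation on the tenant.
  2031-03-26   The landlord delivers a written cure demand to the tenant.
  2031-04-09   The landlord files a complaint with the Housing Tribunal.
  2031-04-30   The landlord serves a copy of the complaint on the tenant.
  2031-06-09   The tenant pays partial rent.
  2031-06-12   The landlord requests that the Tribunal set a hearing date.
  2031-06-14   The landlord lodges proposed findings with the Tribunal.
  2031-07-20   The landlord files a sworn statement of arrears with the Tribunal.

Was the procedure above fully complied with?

No

(1) due by 2031-02-03 + 15 days = 2031-02-18; 2031-02-23 misses that deadline by 5 days.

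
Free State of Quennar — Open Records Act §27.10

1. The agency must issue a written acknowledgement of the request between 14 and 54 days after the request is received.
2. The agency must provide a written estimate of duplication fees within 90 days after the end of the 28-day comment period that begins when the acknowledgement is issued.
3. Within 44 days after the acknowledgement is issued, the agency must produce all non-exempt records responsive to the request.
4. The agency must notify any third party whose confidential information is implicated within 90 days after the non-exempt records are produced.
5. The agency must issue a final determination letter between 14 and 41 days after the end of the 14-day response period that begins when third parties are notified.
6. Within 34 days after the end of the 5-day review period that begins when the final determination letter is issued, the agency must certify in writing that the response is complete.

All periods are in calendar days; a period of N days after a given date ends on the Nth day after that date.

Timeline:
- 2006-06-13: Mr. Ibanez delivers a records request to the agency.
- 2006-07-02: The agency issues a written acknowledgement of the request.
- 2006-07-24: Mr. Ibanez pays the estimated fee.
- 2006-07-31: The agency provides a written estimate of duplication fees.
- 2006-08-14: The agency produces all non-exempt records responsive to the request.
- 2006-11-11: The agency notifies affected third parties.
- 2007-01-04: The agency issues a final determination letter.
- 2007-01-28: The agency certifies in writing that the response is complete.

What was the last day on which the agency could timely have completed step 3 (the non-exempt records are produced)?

2006-08-15

Step 3 runs from 2006-07-02, when the acknowledgement is issued. 44 days after 2006-07-02 is 2006-08-15.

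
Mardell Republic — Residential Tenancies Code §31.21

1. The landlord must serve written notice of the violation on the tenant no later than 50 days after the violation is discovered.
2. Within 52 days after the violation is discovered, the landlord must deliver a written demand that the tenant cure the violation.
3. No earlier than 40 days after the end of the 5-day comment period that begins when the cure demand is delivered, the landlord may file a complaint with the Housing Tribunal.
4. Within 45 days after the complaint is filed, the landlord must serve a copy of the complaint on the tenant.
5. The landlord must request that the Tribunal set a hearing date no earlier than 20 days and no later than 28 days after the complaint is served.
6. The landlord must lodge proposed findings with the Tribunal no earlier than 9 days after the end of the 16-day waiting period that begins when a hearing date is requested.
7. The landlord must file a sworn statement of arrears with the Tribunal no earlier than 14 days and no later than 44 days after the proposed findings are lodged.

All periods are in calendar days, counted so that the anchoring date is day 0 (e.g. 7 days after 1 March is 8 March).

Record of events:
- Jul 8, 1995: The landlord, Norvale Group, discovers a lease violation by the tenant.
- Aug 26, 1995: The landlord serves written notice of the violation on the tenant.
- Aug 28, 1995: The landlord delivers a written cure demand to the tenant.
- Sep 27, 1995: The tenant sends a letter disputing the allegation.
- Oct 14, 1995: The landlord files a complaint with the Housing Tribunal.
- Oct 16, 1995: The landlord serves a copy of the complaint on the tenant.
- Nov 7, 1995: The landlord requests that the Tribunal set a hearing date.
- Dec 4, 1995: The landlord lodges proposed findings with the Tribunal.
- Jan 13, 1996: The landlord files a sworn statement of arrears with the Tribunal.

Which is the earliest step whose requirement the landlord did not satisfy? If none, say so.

None — every step was satisfied

(1) due by Jul 8, 1995 + 50 days = Aug 27, 1995; done Aug 26, 1995 — timely.
(2) due by Jul 8, 1995 + 52 days = Aug 29, 1995; completed Aug 28, 1995, before the deadline.
(3) permitted from Sep 2, 1995 + 40 days = Oct 12, 1995 onward; done Oct 14, 1995 — permitted.
(4) due by Oct 14, 1995 + 45 days = Nov 28, 1995; done Oct 16, 1995 — timely.
(5) the permitted window runs from Oct 16, 1995 + 20 = Nov 5, 1995 to Oct 16, 1995 + 28 = Nov 13, 1995; done Nov 7, 1995 — within the window.
(6) permitted from Nov 23, 1995 + 9 days = Dec 2, 1995 onward; done Dec 4, 1995, after the minimum wait.
(7) the permitted window runs from Dec 4, 1995 + 14 = Dec 18, 1995 to Dec 4, 1995 + 44 = Jan 17, 1996; Jan 13, 1996 falls inside that range.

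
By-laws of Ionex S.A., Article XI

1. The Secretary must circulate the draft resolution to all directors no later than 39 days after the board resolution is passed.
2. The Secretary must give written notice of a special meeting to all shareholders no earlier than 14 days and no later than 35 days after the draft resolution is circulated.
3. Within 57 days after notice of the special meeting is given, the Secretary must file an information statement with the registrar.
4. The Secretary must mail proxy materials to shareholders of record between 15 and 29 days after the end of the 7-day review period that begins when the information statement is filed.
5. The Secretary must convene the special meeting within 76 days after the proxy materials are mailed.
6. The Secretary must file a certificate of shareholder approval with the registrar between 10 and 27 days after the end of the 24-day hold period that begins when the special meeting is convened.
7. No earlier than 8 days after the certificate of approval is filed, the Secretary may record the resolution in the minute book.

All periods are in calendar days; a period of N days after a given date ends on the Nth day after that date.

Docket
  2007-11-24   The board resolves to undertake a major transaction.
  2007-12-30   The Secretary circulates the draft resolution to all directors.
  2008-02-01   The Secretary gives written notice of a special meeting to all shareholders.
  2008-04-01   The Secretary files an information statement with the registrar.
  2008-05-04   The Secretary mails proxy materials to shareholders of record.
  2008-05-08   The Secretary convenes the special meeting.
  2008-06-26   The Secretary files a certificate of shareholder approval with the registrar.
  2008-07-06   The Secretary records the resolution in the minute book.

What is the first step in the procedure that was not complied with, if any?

Step 1: 39 days after 2007-11-24 (when the board resolution is passed) is 2008-01-02; completed 2007-12-30, before the deadline.
Step 2: the window is 14–35 days after 2007-12-30 (when the draft resolution is circulated), so 2008-01-13 through 2008-02-03; done 2008-02-01, which is between those dates.
Step 3: 57 days after 2008-02-01 (when notice of the special meeting is given) is 2008-03-29; 2008-04-01 misses that deadline by 3 days.
The procedure was therefore not followed at step 3.

Step 3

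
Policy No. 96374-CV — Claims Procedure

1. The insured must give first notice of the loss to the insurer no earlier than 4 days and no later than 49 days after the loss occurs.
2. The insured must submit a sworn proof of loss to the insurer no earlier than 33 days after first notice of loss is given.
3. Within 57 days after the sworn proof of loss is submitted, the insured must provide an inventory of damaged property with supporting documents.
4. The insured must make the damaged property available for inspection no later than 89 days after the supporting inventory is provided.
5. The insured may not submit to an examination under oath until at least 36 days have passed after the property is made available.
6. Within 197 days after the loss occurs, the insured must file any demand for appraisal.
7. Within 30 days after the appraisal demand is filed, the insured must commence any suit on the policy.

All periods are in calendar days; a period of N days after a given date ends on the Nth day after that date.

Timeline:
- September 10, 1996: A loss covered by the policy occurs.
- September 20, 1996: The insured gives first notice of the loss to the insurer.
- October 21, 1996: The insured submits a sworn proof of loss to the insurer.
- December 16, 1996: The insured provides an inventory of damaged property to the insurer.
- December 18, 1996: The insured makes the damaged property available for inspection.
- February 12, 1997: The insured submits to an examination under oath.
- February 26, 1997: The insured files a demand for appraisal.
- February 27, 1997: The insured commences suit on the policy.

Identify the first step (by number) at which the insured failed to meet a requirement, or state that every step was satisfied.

Step 2

(1) the permitted window runs from September 10, 1996 + 4 = September 14, 1996 to September 10, 1996 + 49 = October 29, 1996; September 20, 1996 falls inside that range.
(2) permitted from September 20, 1996 + 33 days = October 23, 1996 onward; acted on October 21, 1996, 2 days prematurely.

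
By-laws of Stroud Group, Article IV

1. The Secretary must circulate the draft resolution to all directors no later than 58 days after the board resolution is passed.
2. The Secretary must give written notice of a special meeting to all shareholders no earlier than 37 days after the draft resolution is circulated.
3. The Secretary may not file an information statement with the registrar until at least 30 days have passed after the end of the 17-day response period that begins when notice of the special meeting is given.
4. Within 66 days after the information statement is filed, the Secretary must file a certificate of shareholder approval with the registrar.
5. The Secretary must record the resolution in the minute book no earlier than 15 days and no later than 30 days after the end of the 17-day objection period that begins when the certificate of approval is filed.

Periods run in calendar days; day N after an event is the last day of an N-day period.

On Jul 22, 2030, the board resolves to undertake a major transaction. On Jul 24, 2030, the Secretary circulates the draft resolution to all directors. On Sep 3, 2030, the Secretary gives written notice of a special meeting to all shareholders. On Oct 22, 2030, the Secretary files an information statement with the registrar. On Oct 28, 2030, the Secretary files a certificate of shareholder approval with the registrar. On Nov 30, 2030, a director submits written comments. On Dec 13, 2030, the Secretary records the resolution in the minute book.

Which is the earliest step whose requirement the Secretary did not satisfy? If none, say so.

None — every step was satisfied

(1) due by Jul 22, 2030 + 58 days = Sep 18, 2030; completed Jul 24, 2030, before the deadline.
(2) permitted from Jul 24, 2030 + 37 days = Aug 30, 2030 onward; done Sep 3, 2030, after the minimum wait.
(3) permitted from Sep 20, 2030 + 30 days = Oct 20, 2030 onward; Oct 22, 2030 is on or after that date.
(4) due by Oct 22, 2030 + 66 days = Dec 27, 2030; completed Oct 28, 2030, before the deadline.
(5) the permitted window runs from Nov 14, 2030 + 15 = Nov 29, 2030 to Nov 14, 2030 + 30 = Dec 14, 2030; done Dec 13, 2030 — within the window.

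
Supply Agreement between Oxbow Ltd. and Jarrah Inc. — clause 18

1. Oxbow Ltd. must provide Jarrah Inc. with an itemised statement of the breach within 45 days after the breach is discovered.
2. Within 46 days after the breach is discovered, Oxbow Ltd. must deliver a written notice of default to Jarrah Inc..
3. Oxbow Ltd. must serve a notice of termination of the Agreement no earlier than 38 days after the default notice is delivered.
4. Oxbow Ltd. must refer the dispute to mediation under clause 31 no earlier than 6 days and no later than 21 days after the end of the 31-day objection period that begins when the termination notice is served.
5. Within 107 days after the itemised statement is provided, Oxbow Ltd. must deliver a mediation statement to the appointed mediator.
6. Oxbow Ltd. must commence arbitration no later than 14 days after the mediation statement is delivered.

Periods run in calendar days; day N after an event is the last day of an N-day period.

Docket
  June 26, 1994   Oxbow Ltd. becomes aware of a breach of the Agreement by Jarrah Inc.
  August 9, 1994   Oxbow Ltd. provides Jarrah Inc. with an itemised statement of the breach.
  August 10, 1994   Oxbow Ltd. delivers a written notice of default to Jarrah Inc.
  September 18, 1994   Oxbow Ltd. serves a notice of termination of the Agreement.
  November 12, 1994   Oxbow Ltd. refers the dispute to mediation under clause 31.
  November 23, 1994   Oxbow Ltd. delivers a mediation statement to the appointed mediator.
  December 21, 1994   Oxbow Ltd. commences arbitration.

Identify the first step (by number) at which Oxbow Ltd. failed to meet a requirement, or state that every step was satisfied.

Step 4

Step 1 — counting 45 days from June 26, 1994 (when the breach is discovered) gives a deadline of August 10, 1994; completed August 9, 1994, before the deadline.
Step 2 — counting 46 days from June 26, 1994 (when the breach is discovered) gives a deadline of August 11, 1994; completed August 10, 1994, before the deadline.
Step 3 — must wait 38 days from August 10, 1994 (when the default notice is delivered), so not before September 17, 1994; done September 18, 1994 — permitted.
Step 4 — 6 and 21 days from October 19, 1994 (end of the 31-day objection period, which began when the termination notice is served on September 18, 1994) are October 25, 1994 and November 9, 1994 respectively; done November 12, 1994 — 3 days after the window closed.
The analysis stops there.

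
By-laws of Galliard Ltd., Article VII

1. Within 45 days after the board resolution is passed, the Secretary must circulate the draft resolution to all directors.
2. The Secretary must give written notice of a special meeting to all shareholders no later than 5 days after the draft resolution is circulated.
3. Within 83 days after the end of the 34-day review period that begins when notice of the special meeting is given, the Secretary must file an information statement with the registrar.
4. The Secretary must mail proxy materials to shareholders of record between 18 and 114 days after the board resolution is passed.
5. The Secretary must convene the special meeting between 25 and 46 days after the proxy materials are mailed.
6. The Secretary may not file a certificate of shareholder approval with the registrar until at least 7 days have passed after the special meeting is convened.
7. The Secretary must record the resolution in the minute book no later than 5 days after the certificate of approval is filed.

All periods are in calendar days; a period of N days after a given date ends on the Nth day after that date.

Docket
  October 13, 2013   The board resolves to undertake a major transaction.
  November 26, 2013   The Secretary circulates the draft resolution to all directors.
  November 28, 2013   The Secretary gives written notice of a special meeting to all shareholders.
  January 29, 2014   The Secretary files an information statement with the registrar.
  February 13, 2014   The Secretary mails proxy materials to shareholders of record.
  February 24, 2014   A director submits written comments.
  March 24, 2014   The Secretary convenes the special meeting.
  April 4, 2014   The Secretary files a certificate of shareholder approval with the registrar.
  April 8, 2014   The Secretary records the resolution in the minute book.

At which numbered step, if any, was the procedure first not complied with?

Step 1 — counting 45 days from October 13, 2013 (when the board resolution is passed) gives a deadline of November 27, 2013; completed November 26, 2013, before the deadline.
Step 2 — counting 5 days from November 26, 2013 (when the draft resolution is circulated) gives a deadline of December 1, 2013; done November 28, 2013 — timely.
Step 3 — counting 83 days from January 1, 2014 (end of the 34-day review period, which began when notice of the special meeting is given on November 28, 2013) gives a deadline of March 25, 2014; completed January 29, 2014, before the deadline.
Step 4 — 18 and 114 days from October 13, 2013 (when the board resolution is passed) are October 31, 2013 and February 4, 2014 respectively; done February 13, 2014 — 9 days after the window closed.

Step 4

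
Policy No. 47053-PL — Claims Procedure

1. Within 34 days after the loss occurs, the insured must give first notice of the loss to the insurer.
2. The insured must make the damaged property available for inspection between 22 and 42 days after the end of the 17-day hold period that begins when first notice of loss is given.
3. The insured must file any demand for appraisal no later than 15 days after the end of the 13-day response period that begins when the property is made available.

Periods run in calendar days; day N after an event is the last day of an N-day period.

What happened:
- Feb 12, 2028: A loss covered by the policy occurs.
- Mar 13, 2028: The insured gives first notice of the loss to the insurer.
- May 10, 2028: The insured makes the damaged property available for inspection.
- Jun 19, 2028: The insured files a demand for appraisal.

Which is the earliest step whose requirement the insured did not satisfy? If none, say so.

(1) due by Feb 12, 2028 + 34 days = Mar 17, 2028; completed Mar 13, 2028, before the deadline.
(2) the permitted window runs from Mar 30, 2028 + 22 = Apr 21, 2028 to Mar 30, 2028 + 42 = May 11, 2028; done May 10, 2028 — within the window.
(3) due by May 23, 2028 + 15 days = Jun 7, 2028; done Jun 19, 2028 — 12 days late.
The analysis stops there.

Step 3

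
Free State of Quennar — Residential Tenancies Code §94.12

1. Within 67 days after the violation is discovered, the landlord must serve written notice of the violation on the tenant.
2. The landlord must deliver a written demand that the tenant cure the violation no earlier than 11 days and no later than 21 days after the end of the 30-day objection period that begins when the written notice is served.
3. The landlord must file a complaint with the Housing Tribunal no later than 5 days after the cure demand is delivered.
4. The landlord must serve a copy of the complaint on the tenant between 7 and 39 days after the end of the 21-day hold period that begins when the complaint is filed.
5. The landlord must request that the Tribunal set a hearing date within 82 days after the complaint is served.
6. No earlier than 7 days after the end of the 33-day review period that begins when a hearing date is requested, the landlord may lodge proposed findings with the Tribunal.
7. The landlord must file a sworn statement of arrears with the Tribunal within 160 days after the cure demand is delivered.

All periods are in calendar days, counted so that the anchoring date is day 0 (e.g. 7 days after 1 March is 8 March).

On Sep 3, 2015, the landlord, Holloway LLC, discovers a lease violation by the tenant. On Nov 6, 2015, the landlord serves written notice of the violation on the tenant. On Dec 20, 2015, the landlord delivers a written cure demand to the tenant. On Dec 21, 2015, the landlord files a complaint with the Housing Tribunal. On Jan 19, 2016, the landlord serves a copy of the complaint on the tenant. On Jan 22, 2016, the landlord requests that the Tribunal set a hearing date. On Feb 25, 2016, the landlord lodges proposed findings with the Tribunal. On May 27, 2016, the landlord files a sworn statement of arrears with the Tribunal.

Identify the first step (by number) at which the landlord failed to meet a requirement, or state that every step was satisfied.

Step 6

Step 1 — counting 67 days from Sep 3, 2015 (when the violation is discovered) gives a deadline of Nov 9, 2015; Nov 6, 2015 is within that limit.
Step 2 — 11 and 21 days from Dec 6, 2015 (end of the 30-day objection period, which began when the written notice is served on Nov 6, 2015) are Dec 17, 2015 and Dec 27, 2015 respectively; Dec 20, 2015 falls inside that range.
Step 3 — counting 5 days from Dec 20, 2015 (when the cure demand is delivered) gives a deadline of Dec 25, 2015; done Dec 21, 2015 — timely.
Step 4 — 7 and 39 days from Jan 11, 2016 (end of the 21-day hold period, which began when the complaint is filed on Dec 21, 2015) are Jan 18, 2016 and Feb 19, 2016 respectively; done Jan 19, 2016 — within the window.
Step 5 — counting 82 days from Jan 19, 2016 (when the complaint is served) gives a deadline of Apr 10, 2016; done Jan 22, 2016 — timely.
Step 6 — must wait 7 days from Feb 24, 2016 (end of the 33-day review period, which began when a hearing date is requested on Jan 22, 2016), so not before Mar 2, 2016; Feb 25, 2016 is 6 days before the earliest permitted date.
Later steps need not be reached.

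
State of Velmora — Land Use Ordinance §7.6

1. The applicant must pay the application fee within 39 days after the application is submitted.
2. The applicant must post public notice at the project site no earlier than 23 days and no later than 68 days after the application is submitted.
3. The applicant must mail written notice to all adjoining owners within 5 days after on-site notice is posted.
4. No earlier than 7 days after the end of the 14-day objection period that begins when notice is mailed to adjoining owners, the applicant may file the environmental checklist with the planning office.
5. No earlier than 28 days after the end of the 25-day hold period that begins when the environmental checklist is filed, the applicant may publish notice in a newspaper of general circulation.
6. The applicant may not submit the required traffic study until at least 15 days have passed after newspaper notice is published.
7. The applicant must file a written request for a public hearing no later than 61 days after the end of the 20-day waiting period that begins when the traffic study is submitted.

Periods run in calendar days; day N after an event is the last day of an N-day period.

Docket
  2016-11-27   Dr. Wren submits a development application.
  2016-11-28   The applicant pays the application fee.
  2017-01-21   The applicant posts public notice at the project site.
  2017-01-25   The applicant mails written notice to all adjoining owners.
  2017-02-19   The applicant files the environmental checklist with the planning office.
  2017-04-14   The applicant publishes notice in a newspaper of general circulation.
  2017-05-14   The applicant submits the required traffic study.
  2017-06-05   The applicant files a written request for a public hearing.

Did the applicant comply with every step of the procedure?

(1) due by 2016-11-27 + 39 days = 2017-01-05; completed 2016-11-28, before the deadline.
(2) the permitted window runs from 2016-11-27 + 23 = 2016-12-20 to 2016-11-27 + 68 = 2017-02-03; done 2017-01-21, which is between those dates.
(3) due by 2017-01-21 + 5 days = 2017-01-26; completed 2017-01-25, before the deadline.
(4) permitted from 2017-02-08 + 7 days = 2017-02-15 onward; done 2017-02-19 — permitted.
(5) permitted from 2017-03-16 + 28 days = 2017-04-13 onward; done 2017-04-14, after the minimum wait.
(6) permitted from 2017-04-14 + 15 days = 2017-04-29 onward; 2017-05-14 is on or after that date.
(7) due by 2017-06-03 + 61 days = 2017-08-03; done 2017-06-05 — timely.

Yes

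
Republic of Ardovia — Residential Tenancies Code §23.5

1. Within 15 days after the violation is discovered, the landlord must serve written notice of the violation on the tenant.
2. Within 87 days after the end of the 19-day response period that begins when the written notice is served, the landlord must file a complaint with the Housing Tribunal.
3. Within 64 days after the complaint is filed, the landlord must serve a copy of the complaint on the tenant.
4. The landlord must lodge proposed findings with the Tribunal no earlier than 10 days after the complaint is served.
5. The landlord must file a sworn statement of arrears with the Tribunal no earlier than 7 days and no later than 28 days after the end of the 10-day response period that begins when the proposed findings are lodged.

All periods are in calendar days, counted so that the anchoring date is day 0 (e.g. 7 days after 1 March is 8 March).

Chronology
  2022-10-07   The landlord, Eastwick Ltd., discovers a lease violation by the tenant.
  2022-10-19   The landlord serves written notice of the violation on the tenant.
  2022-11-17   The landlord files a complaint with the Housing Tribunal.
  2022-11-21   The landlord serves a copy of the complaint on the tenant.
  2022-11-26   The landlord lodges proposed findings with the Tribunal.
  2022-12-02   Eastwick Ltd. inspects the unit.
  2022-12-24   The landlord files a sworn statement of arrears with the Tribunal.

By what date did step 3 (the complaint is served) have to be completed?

2023-01-20

Step 3 runs from 2022-11-17, when the complaint is filed. 64 days after 2022-11-17 is 2023-01-20.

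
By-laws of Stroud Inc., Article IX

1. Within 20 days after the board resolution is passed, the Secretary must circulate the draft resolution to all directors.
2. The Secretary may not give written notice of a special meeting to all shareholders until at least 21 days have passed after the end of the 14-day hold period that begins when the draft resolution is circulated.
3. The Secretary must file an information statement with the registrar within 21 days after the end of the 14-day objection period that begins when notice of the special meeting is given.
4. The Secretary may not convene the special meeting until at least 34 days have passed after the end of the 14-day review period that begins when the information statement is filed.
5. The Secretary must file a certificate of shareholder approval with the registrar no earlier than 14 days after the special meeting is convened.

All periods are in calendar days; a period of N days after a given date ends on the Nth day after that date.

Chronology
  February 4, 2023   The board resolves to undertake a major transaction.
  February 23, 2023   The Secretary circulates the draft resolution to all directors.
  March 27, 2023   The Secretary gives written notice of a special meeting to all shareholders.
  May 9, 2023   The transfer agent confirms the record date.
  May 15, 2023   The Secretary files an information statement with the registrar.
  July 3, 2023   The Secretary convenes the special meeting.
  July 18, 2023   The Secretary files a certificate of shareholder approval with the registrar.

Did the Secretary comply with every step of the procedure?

No

(1) due by February 4, 2023 + 20 days = February 24, 2023; completed February 23, 2023, before the deadline.
(2) permitted from March 9, 2023 + 21 days = March 30, 2023 onward; acted on March 27, 2023, 3 days prematurely.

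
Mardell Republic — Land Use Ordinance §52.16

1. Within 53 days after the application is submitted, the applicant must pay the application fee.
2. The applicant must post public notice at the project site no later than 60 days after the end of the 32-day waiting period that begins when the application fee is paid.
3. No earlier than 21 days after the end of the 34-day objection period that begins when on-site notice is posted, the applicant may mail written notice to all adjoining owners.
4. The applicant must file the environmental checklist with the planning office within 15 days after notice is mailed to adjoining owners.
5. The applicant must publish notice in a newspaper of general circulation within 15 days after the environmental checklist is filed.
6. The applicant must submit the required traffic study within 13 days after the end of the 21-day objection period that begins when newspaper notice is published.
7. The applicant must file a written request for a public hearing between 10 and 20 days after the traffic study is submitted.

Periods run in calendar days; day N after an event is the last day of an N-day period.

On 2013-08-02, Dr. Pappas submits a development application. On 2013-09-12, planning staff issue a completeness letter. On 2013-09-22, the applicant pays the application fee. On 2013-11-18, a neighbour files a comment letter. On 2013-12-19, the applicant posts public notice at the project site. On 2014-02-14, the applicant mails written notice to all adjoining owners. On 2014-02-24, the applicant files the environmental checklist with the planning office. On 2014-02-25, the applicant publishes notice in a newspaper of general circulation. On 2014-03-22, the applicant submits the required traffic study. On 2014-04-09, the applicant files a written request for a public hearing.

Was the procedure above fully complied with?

Step 1 — counting 53 days from 2013-08-02 (when the application is submitted) gives a deadline of 2013-09-24; 2013-09-22 is within that limit.
Step 2 — counting 60 days from 2013-10-24 (end of the 32-day waiting period, which began when the application fee is paid on 2013-09-22) gives a deadline of 2013-12-23; completed 2013-12-19, before the deadline.
Step 3 — must wait 21 days from 2014-01-22 (end of the 34-day objection period, which began when on-site notice is posted on 2013-12-19), so not before 2014-02-12; done 2014-02-14 — permitted.
Step 4 — counting 15 days from 2014-02-14 (when notice is mailed to adjoining owners) gives a deadline of 2014-03-01; done 2014-02-24 — timely.
Step 5 — counting 15 days from 2014-02-24 (when the environmental checklist is filed) gives a deadline of 2014-03-11; completed 2014-02-25, before the deadline.
Step 6 — counting 13 days from 2014-03-18 (end of the 21-day objection period, which began when newspaper notice is published on 2014-02-25) gives a deadline of 2014-03-31; completed 2014-03-22, before the deadline.
Step 7 — 10 and 20 days from 2014-03-22 (when the traffic study is submitted) are 2014-04-01 and 2014-04-11 respectively; done 2014-04-09, which is between those dates.

Yes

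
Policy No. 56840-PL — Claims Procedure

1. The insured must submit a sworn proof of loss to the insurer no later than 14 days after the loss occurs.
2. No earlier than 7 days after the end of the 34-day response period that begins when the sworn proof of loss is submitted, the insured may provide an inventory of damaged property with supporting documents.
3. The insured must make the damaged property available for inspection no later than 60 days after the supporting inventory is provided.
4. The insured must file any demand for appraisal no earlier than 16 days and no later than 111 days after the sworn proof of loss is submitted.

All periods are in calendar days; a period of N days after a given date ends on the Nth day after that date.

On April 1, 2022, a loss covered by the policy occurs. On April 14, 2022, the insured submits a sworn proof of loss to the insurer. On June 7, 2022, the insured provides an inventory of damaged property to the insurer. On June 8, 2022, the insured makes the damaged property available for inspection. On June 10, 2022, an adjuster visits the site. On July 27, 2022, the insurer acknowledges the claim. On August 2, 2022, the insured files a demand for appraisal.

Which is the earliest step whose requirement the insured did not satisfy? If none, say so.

None — every step was satisfied

(1) due by April 1, 2022 + 14 days = April 15, 2022; completed April 14, 2022, before the deadline.
(2) permitted from May 18, 2022 + 7 days = May 25, 2022 onward; done June 7, 2022 — permitted.
(3) due by June 7, 2022 + 60 days = August 6, 2022; completed June 8, 2022, before the deadline.
(4) the permitted window runs from April 14, 2022 + 16 = April 30, 2022 to April 14, 2022 + 111 = August 3, 2022; done August 2, 2022 — within the window.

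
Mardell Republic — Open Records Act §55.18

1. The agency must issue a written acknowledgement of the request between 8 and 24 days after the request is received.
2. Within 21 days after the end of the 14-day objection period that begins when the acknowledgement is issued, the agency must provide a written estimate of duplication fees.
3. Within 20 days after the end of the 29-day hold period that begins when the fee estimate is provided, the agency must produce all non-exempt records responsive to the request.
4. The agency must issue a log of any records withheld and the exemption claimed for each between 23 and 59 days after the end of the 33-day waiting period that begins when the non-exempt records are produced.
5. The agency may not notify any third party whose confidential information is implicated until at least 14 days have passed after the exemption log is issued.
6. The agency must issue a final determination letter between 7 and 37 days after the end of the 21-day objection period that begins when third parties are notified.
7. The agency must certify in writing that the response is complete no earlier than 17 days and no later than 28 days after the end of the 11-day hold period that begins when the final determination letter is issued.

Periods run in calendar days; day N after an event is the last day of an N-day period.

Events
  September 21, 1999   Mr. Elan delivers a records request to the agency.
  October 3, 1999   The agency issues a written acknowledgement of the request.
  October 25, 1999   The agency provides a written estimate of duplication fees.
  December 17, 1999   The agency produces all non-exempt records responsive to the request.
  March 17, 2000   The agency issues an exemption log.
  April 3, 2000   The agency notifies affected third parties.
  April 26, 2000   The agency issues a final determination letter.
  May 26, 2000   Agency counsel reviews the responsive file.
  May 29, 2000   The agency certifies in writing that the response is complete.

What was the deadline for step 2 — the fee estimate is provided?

The acknowledgement is issued on October 3, 1999; the 14-day objection period therefore ends October 17, 1999, and step 2 runs from that date. 21 days after October 17, 1999 is November 7, 1999.

November 7, 1999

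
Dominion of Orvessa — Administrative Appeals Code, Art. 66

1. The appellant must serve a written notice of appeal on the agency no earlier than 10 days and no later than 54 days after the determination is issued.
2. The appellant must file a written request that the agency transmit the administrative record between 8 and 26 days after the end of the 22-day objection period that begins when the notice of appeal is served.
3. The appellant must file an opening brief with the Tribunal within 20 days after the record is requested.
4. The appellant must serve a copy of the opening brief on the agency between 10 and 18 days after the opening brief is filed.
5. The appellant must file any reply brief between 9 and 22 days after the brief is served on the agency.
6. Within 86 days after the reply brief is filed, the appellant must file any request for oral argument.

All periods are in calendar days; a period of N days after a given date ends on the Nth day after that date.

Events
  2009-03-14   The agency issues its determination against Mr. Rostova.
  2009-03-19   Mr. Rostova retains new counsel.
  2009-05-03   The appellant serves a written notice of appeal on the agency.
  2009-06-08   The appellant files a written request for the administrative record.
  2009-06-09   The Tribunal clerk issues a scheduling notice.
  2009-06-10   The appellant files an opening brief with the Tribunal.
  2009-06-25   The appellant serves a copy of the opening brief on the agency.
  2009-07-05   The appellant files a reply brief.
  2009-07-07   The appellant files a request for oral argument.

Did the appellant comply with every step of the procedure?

Step 1 — 10 and 54 days from 2009-03-14 (when the determination is issued) are 2009-03-24 and 2009-05-07 respectively; done 2009-05-03 — within the window.
Step 2 — 8 and 26 days from 2009-05-25 (end of the 22-day objection period, which began when the notice of appeal is served on 2009-05-03) are 2009-06-02 and 2009-06-20 respectively; done 2009-06-08 — within the window.
Step 3 — counting 20 days from 2009-06-08 (when the record is requested) gives a deadline of 2009-06-28; 2009-06-10 is within that limit.
Step 4 — 10 and 18 days from 2009-06-10 (when the opening brief is filed) are 2009-06-20 and 2009-06-28 respectively; done 2009-06-25, which is between those dates.
Step 5 — 9 and 22 days from 2009-06-25 (when the brief is served on the agency) are 2009-07-04 and 2009-07-17 respectively; done 2009-07-05, which is between those dates.
Step 6 — counting 86 days from 2009-07-05 (when the reply brief is filed) gives a deadline of 2009-09-29; completed 2009-07-07, before the deadline.

Yes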